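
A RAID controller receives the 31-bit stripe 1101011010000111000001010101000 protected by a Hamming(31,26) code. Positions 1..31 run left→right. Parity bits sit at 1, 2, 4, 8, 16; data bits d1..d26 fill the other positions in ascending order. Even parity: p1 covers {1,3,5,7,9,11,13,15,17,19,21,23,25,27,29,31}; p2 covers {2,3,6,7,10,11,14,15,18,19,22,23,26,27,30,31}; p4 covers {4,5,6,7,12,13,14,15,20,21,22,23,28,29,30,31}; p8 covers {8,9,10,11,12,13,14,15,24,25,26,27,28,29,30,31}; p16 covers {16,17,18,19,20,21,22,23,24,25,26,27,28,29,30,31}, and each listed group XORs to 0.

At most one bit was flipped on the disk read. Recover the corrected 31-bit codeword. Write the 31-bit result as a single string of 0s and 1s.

1101011010000111000000010101000

s1 (pos 1,3,5,7,9,11,13,15,17,19,21,23,25,27,29,31): 1⊕0⊕0⊕1⊕1⊕0⊕0⊕1⊕0⊕0⊕0⊕0⊕0⊕0⊕0⊕0 = 0
s2 (pos 2,3,6,7,10,11,14,15,18,19,22,23,26,27,30,31): 1⊕0⊕1⊕1⊕0⊕0⊕1⊕1⊕0⊕0⊕1⊕0⊕1⊕0⊕0⊕0 = 1
s4 (pos 4,5,6,7,12,13,14,15,20,21,22,23,28,29,30,31): 1⊕0⊕1⊕1⊕0⊕0⊕1⊕1⊕0⊕0⊕1⊕0⊕1⊕0⊕0⊕0 = 1
s8 (pos 8,9,10,11,12,13,14,15,24,25,26,27,28,29,30,31): 0⊕1⊕0⊕0⊕0⊕0⊕1⊕1⊕1⊕0⊕1⊕0⊕1⊕0⊕0⊕0 = 0
s16 (pos 16,17,18,19,20,21,22,23,24,25,26,27,28,29,30,31): 1⊕0⊕0⊕0⊕0⊕0⊕1⊕0⊕1⊕0⊕1⊕0⊕1⊕0⊕0⊕0 = 1
Syndrome s16…s1 = 10110 → error at position 22.
Flip position 22: 1101011010000111000001010101000 → 1101011010000111000000010101000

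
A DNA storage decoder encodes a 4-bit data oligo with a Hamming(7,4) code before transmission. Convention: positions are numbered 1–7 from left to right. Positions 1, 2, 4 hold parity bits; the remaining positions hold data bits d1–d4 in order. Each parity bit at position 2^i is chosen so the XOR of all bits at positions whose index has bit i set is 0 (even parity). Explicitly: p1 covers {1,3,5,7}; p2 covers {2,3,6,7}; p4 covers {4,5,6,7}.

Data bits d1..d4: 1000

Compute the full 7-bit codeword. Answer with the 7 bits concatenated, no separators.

Place data at non-parity positions: p1 p2 1 p4 0 0 0
p1 (pos 1,3,5,7): XOR of data positions = 1⊕0⊕0 = 1
p2 (pos 2,3,6,7): XOR of data positions = 1⊕0⊕0 = 1
p4 (pos 4,5,6,7): XOR of data positions = 0⊕0⊕0 = 0
Codeword: 1110000

1110000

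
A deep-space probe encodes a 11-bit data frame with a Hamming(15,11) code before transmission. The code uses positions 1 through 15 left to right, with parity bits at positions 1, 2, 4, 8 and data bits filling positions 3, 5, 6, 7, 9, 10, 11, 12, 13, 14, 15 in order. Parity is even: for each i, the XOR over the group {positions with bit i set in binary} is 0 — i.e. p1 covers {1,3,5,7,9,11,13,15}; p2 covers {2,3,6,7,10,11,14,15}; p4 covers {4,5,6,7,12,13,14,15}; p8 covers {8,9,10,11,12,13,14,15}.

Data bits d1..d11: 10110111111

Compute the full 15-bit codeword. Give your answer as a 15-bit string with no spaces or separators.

111001100111111

Place data at non-parity positions: p1 p2 1 p4 0 1 1 p8 0 1 1 1 1 1 1
p1 (pos 1,3,5,7,9,11,13,15): XOR of data positions = 1⊕0⊕1⊕0⊕1⊕1⊕1 = 1
p2 (pos 2,3,6,7,10,11,14,15): XOR of data positions = 1⊕1⊕1⊕1⊕1⊕1⊕1 = 1
p4 (pos 4,5,6,7,12,13,14,15): XOR of data positions = 0⊕1⊕1⊕1⊕1⊕1⊕1 = 0
p8 (pos 8,9,10,11,12,13,14,15): XOR of data positions = 0⊕1⊕1⊕1⊕1⊕1⊕1 = 0
Codeword: 111001100111111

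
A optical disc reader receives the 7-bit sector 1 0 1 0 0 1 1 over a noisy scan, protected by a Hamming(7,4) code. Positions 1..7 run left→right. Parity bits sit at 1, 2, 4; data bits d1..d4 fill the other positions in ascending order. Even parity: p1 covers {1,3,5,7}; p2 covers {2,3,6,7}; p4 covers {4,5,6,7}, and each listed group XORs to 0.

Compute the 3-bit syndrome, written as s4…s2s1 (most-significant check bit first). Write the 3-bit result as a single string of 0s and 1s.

s1 (pos 1,3,5,7): 1⊕1⊕0⊕1 = 1
s2 (pos 2,3,6,7): 0⊕1⊕1⊕1 = 1
s4 (pos 4,5,6,7): 0⊕0⊕1⊕1 = 0
Syndrome s4…s1 = 011 → error at position 3.

011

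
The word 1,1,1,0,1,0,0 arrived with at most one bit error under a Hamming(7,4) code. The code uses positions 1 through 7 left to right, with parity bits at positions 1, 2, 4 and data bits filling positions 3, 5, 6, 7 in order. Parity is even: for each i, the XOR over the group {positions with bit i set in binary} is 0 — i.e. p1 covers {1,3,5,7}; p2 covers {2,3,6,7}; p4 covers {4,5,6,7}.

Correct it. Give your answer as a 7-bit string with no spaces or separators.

1110000

s1 (pos 1,3,5,7): 1⊕1⊕1⊕0 = 1
s2 (pos 2,3,6,7): 1⊕1⊕0⊕0 = 0
s4 (pos 4,5,6,7): 0⊕1⊕0⊕0 = 1
Syndrome s4…s1 = 101 → error at position 5.
Flip position 5: 1110100 → 1110000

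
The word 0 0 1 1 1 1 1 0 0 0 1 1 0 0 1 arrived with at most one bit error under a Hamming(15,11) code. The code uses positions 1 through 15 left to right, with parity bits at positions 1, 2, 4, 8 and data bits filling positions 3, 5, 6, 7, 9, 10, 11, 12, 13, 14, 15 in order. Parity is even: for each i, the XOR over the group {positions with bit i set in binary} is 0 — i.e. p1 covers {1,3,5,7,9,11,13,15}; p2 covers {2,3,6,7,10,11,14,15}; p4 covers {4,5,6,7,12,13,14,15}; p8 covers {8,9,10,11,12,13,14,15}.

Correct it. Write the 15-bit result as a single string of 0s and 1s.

s1 (pos 1,3,5,7,9,11,13,15): 0⊕1⊕1⊕1⊕0⊕1⊕0⊕1 = 1
s2 (pos 2,3,6,7,10,11,14,15): 0⊕1⊕1⊕1⊕0⊕1⊕0⊕1 = 1
s4 (pos 4,5,6,7,12,13,14,15): 1⊕1⊕1⊕1⊕1⊕0⊕0⊕1 = 0
s8 (pos 8,9,10,11,12,13,14,15): 0⊕0⊕0⊕1⊕1⊕0⊕0⊕1 = 1
Syndrome s8…s1 = 1011 → error at position 11.
Flip position 11: 001111100011001 → 001111100001001

001111100001001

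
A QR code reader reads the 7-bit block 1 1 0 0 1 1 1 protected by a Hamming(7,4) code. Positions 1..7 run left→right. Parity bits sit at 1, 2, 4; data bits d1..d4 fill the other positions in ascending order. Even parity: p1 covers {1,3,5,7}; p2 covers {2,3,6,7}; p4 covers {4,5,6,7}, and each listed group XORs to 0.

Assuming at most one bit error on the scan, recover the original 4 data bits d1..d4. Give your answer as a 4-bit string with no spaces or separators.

s1 (pos 1,3,5,7): 1⊕0⊕1⊕1 = 1
s2 (pos 2,3,6,7): 1⊕0⊕1⊕1 = 1
s4 (pos 4,5,6,7): 0⊕1⊕1⊕1 = 1
Syndrome s4…s1 = 111 → error at position 7.
Flip position 7: 1100111 → 1100110
Read data bits from positions 3,5,6,7: 0110

0110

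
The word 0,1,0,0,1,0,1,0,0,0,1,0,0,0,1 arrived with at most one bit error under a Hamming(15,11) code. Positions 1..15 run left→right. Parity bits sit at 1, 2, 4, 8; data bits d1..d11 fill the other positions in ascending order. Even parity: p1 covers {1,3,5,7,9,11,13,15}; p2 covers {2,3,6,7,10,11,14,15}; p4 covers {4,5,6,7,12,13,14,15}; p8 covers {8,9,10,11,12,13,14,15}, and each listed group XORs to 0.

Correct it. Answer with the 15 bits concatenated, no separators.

010110100010001

s1 (pos 1,3,5,7,9,11,13,15): 0⊕0⊕1⊕1⊕0⊕1⊕0⊕1 = 0
s2 (pos 2,3,6,7,10,11,14,15): 1⊕0⊕0⊕1⊕0⊕1⊕0⊕1 = 0
s4 (pos 4,5,6,7,12,13,14,15): 0⊕1⊕0⊕1⊕0⊕0⊕0⊕1 = 1
s8 (pos 8,9,10,11,12,13,14,15): 0⊕0⊕0⊕1⊕0⊕0⊕0⊕1 = 0
Syndrome s8…s1 = 0100 → error at position 4.
Flip position 4: 010010100010001 → 010110100010001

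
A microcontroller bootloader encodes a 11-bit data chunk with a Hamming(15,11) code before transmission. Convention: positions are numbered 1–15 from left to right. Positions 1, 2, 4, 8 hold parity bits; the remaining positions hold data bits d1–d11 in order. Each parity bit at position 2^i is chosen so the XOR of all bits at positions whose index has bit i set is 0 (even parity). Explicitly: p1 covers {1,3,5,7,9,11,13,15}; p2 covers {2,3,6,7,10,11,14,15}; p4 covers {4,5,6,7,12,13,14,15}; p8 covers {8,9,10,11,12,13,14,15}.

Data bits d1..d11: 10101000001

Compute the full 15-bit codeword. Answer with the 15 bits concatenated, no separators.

111001001000001

Place data at non-parity positions: p1 p2 1 p4 0 1 0 p8 1 0 0 0 0 0 1
p1 (pos 1,3,5,7,9,11,13,15): XOR of data positions = 1⊕0⊕0⊕1⊕0⊕0⊕1 = 1
p2 (pos 2,3,6,7,10,11,14,15): XOR of data positions = 1⊕1⊕0⊕0⊕0⊕0⊕1 = 1
p4 (pos 4,5,6,7,12,13,14,15): XOR of data positions = 0⊕1⊕0⊕0⊕0⊕0⊕1 = 0
p8 (pos 8,9,10,11,12,13,14,15): XOR of data positions = 1⊕0⊕0⊕0⊕0⊕0⊕1 = 0
Codeword: 111001001000001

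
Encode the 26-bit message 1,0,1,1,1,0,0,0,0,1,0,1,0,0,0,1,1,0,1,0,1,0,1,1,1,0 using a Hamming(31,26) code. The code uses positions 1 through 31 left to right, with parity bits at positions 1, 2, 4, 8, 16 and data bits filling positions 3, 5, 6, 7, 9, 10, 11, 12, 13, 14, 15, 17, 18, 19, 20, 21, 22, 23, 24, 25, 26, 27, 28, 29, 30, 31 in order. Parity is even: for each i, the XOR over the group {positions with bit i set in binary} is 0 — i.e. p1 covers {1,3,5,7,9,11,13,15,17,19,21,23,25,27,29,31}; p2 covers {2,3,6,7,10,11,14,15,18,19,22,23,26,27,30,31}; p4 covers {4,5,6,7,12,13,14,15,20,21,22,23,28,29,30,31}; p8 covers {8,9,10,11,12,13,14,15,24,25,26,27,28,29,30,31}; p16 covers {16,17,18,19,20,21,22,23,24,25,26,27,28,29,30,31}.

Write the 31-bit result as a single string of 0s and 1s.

0110011110000100100011010101110

Place data at non-parity positions: p1 p2 1 p4 0 1 1 p8 1 0 0 0 0 1 0 p16 1 0 0 0 1 1 0 1 0 1 0 1 1 1 0
p1 (pos 1,3,5,7,9,11,13,15,17,19,21,23,25,27,29,31): XOR of data positions = 1⊕0⊕1⊕1⊕0⊕0⊕0⊕1⊕0⊕1⊕0⊕0⊕0⊕1⊕0 = 0
p2 (pos 2,3,6,7,10,11,14,15,18,19,22,23,26,27,30,31): XOR of data positions = 1⊕1⊕1⊕0⊕0⊕1⊕0⊕0⊕0⊕1⊕0⊕1⊕0⊕1⊕0 = 1
p4 (pos 4,5,6,7,12,13,14,15,20,21,22,23,28,29,30,31): XOR of data positions = 0⊕1⊕1⊕0⊕0⊕1⊕0⊕0⊕1⊕1⊕0⊕1⊕1⊕1⊕0 = 0
p8 (pos 8,9,10,11,12,13,14,15,24,25,26,27,28,29,30,31): XOR of data positions = 1⊕0⊕0⊕0⊕0⊕1⊕0⊕1⊕0⊕1⊕0⊕1⊕1⊕1⊕0 = 1
p16 (pos 16,17,18,19,20,21,22,23,24,25,26,27,28,29,30,31): XOR of data positions = 1⊕0⊕0⊕0⊕1⊕1⊕0⊕1⊕0⊕1⊕0⊕1⊕1⊕1⊕0 = 0
Codeword: 0110011110000100100011010101110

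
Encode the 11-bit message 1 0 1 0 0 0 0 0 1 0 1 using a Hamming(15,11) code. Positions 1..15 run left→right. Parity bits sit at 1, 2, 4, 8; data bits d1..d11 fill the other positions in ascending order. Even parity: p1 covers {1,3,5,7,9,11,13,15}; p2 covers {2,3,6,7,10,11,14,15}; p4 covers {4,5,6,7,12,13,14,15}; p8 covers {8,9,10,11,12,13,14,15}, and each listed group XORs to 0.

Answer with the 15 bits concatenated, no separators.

Place data at non-parity positions: p1 p2 1 p4 0 1 0 p8 0 0 0 0 1 0 1
p1 (pos 1,3,5,7,9,11,13,15): XOR of data positions = 1⊕0⊕0⊕0⊕0⊕1⊕1 = 1
p2 (pos 2,3,6,7,10,11,14,15): XOR of data positions = 1⊕1⊕0⊕0⊕0⊕0⊕1 = 1
p4 (pos 4,5,6,7,12,13,14,15): XOR of data positions = 0⊕1⊕0⊕0⊕1⊕0⊕1 = 1
p8 (pos 8,9,10,11,12,13,14,15): XOR of data positions = 0⊕0⊕0⊕0⊕1⊕0⊕1 = 0
Codeword: 111101000000101

111101000000101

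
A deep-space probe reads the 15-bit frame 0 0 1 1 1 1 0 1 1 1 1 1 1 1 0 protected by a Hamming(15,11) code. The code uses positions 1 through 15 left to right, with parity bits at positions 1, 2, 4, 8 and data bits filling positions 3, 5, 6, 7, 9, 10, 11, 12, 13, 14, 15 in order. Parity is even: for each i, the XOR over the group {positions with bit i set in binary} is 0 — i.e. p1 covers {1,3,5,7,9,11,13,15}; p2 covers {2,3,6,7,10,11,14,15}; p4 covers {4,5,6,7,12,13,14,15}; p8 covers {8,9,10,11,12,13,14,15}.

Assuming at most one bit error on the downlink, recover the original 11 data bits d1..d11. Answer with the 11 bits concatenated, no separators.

s1 (pos 1,3,5,7,9,11,13,15): 0⊕1⊕1⊕0⊕1⊕1⊕1⊕0 = 1
s2 (pos 2,3,6,7,10,11,14,15): 0⊕1⊕1⊕0⊕1⊕1⊕1⊕0 = 1
s4 (pos 4,5,6,7,12,13,14,15): 1⊕1⊕1⊕0⊕1⊕1⊕1⊕0 = 0
s8 (pos 8,9,10,11,12,13,14,15): 1⊕1⊕1⊕1⊕1⊕1⊕1⊕0 = 1
Syndrome s8…s1 = 1011 → error at position 11.
Flip position 11: 001111011111110 → 001111011101110
Read data bits from positions 3,5,6,7,9,10,11,12,13,14,15: 11101101110

11101101110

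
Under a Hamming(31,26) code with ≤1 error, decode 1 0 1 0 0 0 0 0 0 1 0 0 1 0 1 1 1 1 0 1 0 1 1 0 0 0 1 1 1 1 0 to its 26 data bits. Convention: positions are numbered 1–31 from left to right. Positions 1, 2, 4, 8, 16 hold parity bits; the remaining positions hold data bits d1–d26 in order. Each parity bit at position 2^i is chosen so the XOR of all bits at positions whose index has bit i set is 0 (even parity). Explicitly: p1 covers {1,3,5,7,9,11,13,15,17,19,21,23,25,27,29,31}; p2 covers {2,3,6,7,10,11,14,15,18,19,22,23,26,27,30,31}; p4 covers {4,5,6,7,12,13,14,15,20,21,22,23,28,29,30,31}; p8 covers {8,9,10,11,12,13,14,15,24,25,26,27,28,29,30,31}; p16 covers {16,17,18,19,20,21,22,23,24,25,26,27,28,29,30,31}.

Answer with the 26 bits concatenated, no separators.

10000100101110101100011110

s1 (pos 1,3,5,7,9,11,13,15,17,19,21,23,25,27,29,31): 1⊕1⊕0⊕0⊕0⊕0⊕1⊕1⊕1⊕0⊕0⊕1⊕0⊕1⊕1⊕0 = 0
s2 (pos 2,3,6,7,10,11,14,15,18,19,22,23,26,27,30,31): 0⊕1⊕0⊕0⊕1⊕0⊕0⊕1⊕1⊕0⊕1⊕1⊕0⊕1⊕1⊕0 = 0
s4 (pos 4,5,6,7,12,13,14,15,20,21,22,23,28,29,30,31): 0⊕0⊕0⊕0⊕0⊕1⊕0⊕1⊕1⊕0⊕1⊕1⊕1⊕1⊕1⊕0 = 0
s8 (pos 8,9,10,11,12,13,14,15,24,25,26,27,28,29,30,31): 0⊕0⊕1⊕0⊕0⊕1⊕0⊕1⊕0⊕0⊕0⊕1⊕1⊕1⊕1⊕0 = 1
s16 (pos 16,17,18,19,20,21,22,23,24,25,26,27,28,29,30,31): 1⊕1⊕1⊕0⊕1⊕0⊕1⊕1⊕0⊕0⊕0⊕1⊕1⊕1⊕1⊕0 = 0
Syndrome s16…s1 = 01000 → error at position 8.
Flip position 8: 1010000001001011110101100011110 → 1010000101001011110101100011110
Read data bits from positions 3,5,6,7,9,10,11,12,13,14,15,17,18,19,20,21,22,23,24,25,26,27,28,29,30,31: 10000100101110101100011110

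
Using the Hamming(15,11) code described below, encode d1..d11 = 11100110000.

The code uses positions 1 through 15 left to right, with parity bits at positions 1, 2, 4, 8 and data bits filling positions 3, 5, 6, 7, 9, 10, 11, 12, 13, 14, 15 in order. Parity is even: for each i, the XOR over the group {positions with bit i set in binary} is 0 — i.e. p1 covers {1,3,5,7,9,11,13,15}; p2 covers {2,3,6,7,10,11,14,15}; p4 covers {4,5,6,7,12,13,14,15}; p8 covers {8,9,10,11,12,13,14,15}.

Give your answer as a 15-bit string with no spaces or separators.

Place data at non-parity positions: p1 p2 1 p4 1 1 0 p8 0 1 1 0 0 0 0
p1 (pos 1,3,5,7,9,11,13,15): XOR of data positions = 1⊕1⊕0⊕0⊕1⊕0⊕0 = 1
p2 (pos 2,3,6,7,10,11,14,15): XOR of data positions = 1⊕1⊕0⊕1⊕1⊕0⊕0 = 0
p4 (pos 4,5,6,7,12,13,14,15): XOR of data positions = 1⊕1⊕0⊕0⊕0⊕0⊕0 = 0
p8 (pos 8,9,10,11,12,13,14,15): XOR of data positions = 0⊕1⊕1⊕0⊕0⊕0⊕0 = 0
Codeword: 101011000110000

101011000110000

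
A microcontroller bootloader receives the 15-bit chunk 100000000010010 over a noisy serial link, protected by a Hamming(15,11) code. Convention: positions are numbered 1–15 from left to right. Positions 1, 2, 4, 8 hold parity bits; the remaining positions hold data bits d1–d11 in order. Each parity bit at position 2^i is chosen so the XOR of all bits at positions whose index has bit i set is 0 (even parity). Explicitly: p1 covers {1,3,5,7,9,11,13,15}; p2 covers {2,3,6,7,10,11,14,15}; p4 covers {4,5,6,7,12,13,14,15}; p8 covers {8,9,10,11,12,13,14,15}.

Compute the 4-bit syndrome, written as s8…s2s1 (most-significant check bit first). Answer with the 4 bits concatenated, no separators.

0100

s1 (pos 1,3,5,7,9,11,13,15): 1⊕0⊕0⊕0⊕0⊕1⊕0⊕0 = 0
s2 (pos 2,3,6,7,10,11,14,15): 0⊕0⊕0⊕0⊕0⊕1⊕1⊕0 = 0
s4 (pos 4,5,6,7,12,13,14,15): 0⊕0⊕0⊕0⊕0⊕0⊕1⊕0 = 1
s8 (pos 8,9,10,11,12,13,14,15): 0⊕0⊕0⊕1⊕0⊕0⊕1⊕0 = 0
Syndrome s8…s1 = 0100 → error at position 4.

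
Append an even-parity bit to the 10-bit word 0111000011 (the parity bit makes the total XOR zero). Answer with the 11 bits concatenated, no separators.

XOR of the 10 data bits: 0⊕1⊕1⊕1⊕0⊕0⊕0⊕0⊕1⊕1 = 1
Parity bit = 1 (so all 11 bits XOR to 0).

01110000111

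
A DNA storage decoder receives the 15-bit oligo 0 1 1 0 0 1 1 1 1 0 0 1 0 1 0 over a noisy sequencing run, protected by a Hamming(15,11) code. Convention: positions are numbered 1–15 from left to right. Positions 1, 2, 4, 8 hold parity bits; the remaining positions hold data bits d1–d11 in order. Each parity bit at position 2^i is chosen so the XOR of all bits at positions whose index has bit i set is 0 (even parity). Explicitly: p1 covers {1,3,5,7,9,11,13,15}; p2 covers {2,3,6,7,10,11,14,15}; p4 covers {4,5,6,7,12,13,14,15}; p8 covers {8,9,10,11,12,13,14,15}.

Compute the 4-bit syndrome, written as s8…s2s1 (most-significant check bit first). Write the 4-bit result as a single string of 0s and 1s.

0011

s1 (pos 1,3,5,7,9,11,13,15): 0⊕1⊕0⊕1⊕1⊕0⊕0⊕0 = 1
s2 (pos 2,3,6,7,10,11,14,15): 1⊕1⊕1⊕1⊕0⊕0⊕1⊕0 = 1
s4 (pos 4,5,6,7,12,13,14,15): 0⊕0⊕1⊕1⊕1⊕0⊕1⊕0 = 0
s8 (pos 8,9,10,11,12,13,14,15): 1⊕1⊕0⊕0⊕1⊕0⊕1⊕0 = 0
Syndrome s8…s1 = 0011 → error at position 3.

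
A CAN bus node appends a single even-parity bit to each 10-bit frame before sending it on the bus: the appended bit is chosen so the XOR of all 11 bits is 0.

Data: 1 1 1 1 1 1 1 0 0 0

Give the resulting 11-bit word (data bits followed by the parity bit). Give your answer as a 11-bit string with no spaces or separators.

XOR of the 10 data bits: 1⊕1⊕1⊕1⊕1⊕1⊕1⊕0⊕0⊕0 = 1
Parity bit = 1 (so all 11 bits XOR to 0).

11111110001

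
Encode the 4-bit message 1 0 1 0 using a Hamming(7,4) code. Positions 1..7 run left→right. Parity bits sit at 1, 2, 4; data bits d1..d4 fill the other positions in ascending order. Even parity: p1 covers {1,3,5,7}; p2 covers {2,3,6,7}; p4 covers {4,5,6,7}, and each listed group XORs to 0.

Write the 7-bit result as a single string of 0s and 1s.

Place data at non-parity positions: p1 p2 1 p4 0 1 0
p1 (pos 1,3,5,7): XOR of data positions = 1⊕0⊕0 = 1
p2 (pos 2,3,6,7): XOR of data positions = 1⊕1⊕0 = 0
p4 (pos 4,5,6,7): XOR of data positions = 0⊕1⊕0 = 1
Codeword: 1011010

1011010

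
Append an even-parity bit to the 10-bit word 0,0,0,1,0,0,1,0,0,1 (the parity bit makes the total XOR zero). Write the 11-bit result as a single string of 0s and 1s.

XOR of the 10 data bits: 0⊕0⊕0⊕1⊕0⊕0⊕1⊕0⊕0⊕1 = 1
Parity bit = 1 (so all 11 bits XOR to 0).

00010010011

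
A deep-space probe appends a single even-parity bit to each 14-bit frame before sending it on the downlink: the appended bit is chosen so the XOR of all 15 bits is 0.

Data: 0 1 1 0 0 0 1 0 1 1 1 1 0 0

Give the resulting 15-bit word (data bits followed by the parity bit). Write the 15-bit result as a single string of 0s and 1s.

XOR of the 14 data bits: 0⊕1⊕1⊕0⊕0⊕0⊕1⊕0⊕1⊕1⊕1⊕1⊕0⊕0 = 1
Parity bit = 1 (so all 15 bits XOR to 0).

011000101111001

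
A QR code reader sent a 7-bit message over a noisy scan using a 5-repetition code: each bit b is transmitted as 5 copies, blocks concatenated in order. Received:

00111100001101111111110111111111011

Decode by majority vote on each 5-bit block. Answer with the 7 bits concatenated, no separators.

Block 1 (00111): 3 ones → 1
Block 2 (10000): 1 one → 0
Block 3 (11011): 4 ones → 1
Block 4 (11111): 5 ones → 1
Block 5 (11011): 4 ones → 1
Block 6 (11111): 5 ones → 1
Block 7 (11011): 4 ones → 1

1011111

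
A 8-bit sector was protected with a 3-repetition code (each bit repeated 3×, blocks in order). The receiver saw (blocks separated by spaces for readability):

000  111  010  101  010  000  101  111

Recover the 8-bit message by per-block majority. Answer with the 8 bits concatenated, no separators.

Block 1 (000): 0 ones → 0
Block 2 (111): 3 ones → 1
Block 3 (010): 1 one → 0
Block 4 (101): 2 ones → 1
Block 5 (010): 1 one → 0
Block 6 (000): 0 ones → 0
Block 7 (101): 2 ones → 1
Block 8 (111): 3 ones → 1

01010011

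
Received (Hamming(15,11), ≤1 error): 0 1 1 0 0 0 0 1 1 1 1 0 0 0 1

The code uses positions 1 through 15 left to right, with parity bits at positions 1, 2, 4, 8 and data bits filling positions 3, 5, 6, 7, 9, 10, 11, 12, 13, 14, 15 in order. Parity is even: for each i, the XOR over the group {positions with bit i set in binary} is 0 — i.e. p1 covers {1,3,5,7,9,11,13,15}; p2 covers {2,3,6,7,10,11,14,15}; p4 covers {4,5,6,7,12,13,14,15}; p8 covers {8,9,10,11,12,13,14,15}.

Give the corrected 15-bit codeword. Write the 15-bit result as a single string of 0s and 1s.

s1 (pos 1,3,5,7,9,11,13,15): 0⊕1⊕0⊕0⊕1⊕1⊕0⊕1 = 0
s2 (pos 2,3,6,7,10,11,14,15): 1⊕1⊕0⊕0⊕1⊕1⊕0⊕1 = 1
s4 (pos 4,5,6,7,12,13,14,15): 0⊕0⊕0⊕0⊕0⊕0⊕0⊕1 = 1
s8 (pos 8,9,10,11,12,13,14,15): 1⊕1⊕1⊕1⊕0⊕0⊕0⊕1 = 1
Syndrome s8…s1 = 1110 → error at position 14.
Flip position 14: 011000011110001 → 011000011110011

011000011110011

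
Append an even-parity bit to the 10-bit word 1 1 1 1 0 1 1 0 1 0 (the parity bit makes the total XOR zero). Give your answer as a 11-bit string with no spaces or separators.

XOR of the 10 data bits: 1⊕1⊕1⊕1⊕0⊕1⊕1⊕0⊕1⊕0 = 1
Parity bit = 1 (so all 11 bits XOR to 0).

11110110101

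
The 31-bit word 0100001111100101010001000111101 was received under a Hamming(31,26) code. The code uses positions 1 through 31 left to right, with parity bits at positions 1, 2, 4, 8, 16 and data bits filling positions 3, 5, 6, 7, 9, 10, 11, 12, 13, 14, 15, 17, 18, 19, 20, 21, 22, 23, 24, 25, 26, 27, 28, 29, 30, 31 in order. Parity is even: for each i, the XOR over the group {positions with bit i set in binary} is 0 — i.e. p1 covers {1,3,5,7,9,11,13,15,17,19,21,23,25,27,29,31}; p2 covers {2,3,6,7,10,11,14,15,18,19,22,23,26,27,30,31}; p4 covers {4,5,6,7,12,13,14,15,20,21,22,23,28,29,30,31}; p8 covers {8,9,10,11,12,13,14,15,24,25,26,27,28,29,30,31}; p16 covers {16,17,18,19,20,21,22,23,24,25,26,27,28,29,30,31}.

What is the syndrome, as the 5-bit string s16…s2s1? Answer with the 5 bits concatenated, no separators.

00000

s1 (pos 1,3,5,7,9,11,13,15,17,19,21,23,25,27,29,31): 0⊕0⊕0⊕1⊕1⊕1⊕0⊕0⊕0⊕0⊕0⊕0⊕0⊕1⊕1⊕1 = 0
s2 (pos 2,3,6,7,10,11,14,15,18,19,22,23,26,27,30,31): 1⊕0⊕0⊕1⊕1⊕1⊕1⊕0⊕1⊕0⊕1⊕0⊕1⊕1⊕0⊕1 = 0
s4 (pos 4,5,6,7,12,13,14,15,20,21,22,23,28,29,30,31): 0⊕0⊕0⊕1⊕0⊕0⊕1⊕0⊕0⊕0⊕1⊕0⊕1⊕1⊕0⊕1 = 0
s8 (pos 8,9,10,11,12,13,14,15,24,25,26,27,28,29,30,31): 1⊕1⊕1⊕1⊕0⊕0⊕1⊕0⊕0⊕0⊕1⊕1⊕1⊕1⊕0⊕1 = 0
s16 (pos 16,17,18,19,20,21,22,23,24,25,26,27,28,29,30,31): 1⊕0⊕1⊕0⊕0⊕0⊕1⊕0⊕0⊕0⊕1⊕1⊕1⊕1⊕0⊕1 = 0
Syndrome s16…s1 = 00000 → no error.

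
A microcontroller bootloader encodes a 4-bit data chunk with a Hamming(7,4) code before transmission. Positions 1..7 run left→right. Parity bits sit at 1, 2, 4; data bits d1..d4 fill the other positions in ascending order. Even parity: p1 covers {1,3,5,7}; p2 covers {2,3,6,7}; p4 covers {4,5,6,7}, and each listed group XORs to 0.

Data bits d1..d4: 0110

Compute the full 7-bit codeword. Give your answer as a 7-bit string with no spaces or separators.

1100110

Place data at non-parity positions: p1 p2 0 p4 1 1 0
p1 (pos 1,3,5,7): XOR of data positions = 0⊕1⊕0 = 1
p2 (pos 2,3,6,7): XOR of data positions = 0⊕1⊕0 = 1
p4 (pos 4,5,6,7): XOR of data positions = 1⊕1⊕0 = 0
Codeword: 1100110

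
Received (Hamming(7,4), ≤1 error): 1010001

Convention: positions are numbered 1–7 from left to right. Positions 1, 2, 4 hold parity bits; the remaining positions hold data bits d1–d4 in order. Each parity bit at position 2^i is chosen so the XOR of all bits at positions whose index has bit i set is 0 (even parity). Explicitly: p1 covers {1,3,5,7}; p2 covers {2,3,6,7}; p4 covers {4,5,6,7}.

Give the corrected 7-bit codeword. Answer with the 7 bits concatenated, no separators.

s1 (pos 1,3,5,7): 1⊕1⊕0⊕1 = 1
s2 (pos 2,3,6,7): 0⊕1⊕0⊕1 = 0
s4 (pos 4,5,6,7): 0⊕0⊕0⊕1 = 1
Syndrome s4…s1 = 101 → error at position 5.
Flip position 5: 1010001 → 1010101

1010101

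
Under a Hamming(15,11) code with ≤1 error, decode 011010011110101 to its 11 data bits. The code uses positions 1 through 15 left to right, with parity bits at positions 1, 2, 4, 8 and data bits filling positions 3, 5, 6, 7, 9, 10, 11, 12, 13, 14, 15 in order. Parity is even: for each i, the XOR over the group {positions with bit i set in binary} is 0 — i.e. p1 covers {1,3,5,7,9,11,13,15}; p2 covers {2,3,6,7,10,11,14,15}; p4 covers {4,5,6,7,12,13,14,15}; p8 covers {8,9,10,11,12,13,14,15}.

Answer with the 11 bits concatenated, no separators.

11101110101

s1 (pos 1,3,5,7,9,11,13,15): 0⊕1⊕1⊕0⊕1⊕1⊕1⊕1 = 0
s2 (pos 2,3,6,7,10,11,14,15): 1⊕1⊕0⊕0⊕1⊕1⊕0⊕1 = 1
s4 (pos 4,5,6,7,12,13,14,15): 0⊕1⊕0⊕0⊕0⊕1⊕0⊕1 = 1
s8 (pos 8,9,10,11,12,13,14,15): 1⊕1⊕1⊕1⊕0⊕1⊕0⊕1 = 0
Syndrome s8…s1 = 0110 → error at position 6.
Flip position 6: 011010011110101 → 011011011110101
Read data bits from positions 3,5,6,7,9,10,11,12,13,14,15: 11101110101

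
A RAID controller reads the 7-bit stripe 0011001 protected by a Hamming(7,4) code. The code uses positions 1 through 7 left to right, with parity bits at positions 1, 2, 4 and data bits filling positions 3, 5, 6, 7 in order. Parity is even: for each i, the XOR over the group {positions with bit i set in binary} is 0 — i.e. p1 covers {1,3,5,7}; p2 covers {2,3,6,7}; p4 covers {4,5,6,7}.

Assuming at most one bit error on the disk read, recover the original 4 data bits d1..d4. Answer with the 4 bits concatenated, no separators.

1001

s1 (pos 1,3,5,7): 0⊕1⊕0⊕1 = 0
s2 (pos 2,3,6,7): 0⊕1⊕0⊕1 = 0
s4 (pos 4,5,6,7): 1⊕0⊕0⊕1 = 0
Syndrome s4…s1 = 000 → no error.
Read data bits from positions 3,5,6,7: 1001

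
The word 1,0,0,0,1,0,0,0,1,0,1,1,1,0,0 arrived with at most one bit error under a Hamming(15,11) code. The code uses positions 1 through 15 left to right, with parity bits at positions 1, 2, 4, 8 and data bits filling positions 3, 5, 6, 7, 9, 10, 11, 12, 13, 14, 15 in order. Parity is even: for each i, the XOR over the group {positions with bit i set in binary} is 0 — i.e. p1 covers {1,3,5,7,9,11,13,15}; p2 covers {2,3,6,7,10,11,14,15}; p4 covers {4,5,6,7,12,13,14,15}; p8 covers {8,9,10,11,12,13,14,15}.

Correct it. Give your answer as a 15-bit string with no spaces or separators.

s1 (pos 1,3,5,7,9,11,13,15): 1⊕0⊕1⊕0⊕1⊕1⊕1⊕0 = 1
s2 (pos 2,3,6,7,10,11,14,15): 0⊕0⊕0⊕0⊕0⊕1⊕0⊕0 = 1
s4 (pos 4,5,6,7,12,13,14,15): 0⊕1⊕0⊕0⊕1⊕1⊕0⊕0 = 1
s8 (pos 8,9,10,11,12,13,14,15): 0⊕1⊕0⊕1⊕1⊕1⊕0⊕0 = 0
Syndrome s8…s1 = 0111 → error at position 7.
Flip position 7: 100010001011100 → 100010101011100

100010101011100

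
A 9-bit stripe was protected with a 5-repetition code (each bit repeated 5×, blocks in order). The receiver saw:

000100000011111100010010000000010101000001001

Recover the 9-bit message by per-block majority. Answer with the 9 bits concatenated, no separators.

Block 1 (00010): 1 one → 0
Block 2 (00000): 0 ones → 0
Block 3 (11111): 5 ones → 1
Block 4 (10001): 2 ones → 0
Block 5 (00100): 1 one → 0
Block 6 (00000): 0 ones → 0
Block 7 (01010): 2 ones → 0
Block 8 (10000): 1 one → 0
Block 9 (01001): 2 ones → 0

001000000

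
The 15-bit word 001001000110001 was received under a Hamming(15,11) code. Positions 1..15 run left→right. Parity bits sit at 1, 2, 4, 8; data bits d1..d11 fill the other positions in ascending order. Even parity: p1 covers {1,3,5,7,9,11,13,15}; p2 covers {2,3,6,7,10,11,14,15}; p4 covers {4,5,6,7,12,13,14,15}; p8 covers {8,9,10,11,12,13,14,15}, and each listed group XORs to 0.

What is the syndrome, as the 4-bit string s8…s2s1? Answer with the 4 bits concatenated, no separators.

1011

s1 (pos 1,3,5,7,9,11,13,15): 0⊕1⊕0⊕0⊕0⊕1⊕0⊕1 = 1
s2 (pos 2,3,6,7,10,11,14,15): 0⊕1⊕1⊕0⊕1⊕1⊕0⊕1 = 1
s4 (pos 4,5,6,7,12,13,14,15): 0⊕0⊕1⊕0⊕0⊕0⊕0⊕1 = 0
s8 (pos 8,9,10,11,12,13,14,15): 0⊕0⊕1⊕1⊕0⊕0⊕0⊕1 = 1
Syndrome s8…s1 = 1011 → error at position 11.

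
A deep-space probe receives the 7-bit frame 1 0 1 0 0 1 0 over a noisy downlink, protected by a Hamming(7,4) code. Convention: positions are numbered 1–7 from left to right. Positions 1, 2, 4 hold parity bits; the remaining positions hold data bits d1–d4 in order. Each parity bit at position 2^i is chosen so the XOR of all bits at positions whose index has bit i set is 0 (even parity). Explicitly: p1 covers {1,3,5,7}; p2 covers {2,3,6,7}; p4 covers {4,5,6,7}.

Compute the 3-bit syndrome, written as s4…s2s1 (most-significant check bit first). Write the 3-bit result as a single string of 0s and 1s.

100

s1 (pos 1,3,5,7): 1⊕1⊕0⊕0 = 0
s2 (pos 2,3,6,7): 0⊕1⊕1⊕0 = 0
s4 (pos 4,5,6,7): 0⊕0⊕1⊕0 = 1
Syndrome s4…s1 = 100 → error at position 4.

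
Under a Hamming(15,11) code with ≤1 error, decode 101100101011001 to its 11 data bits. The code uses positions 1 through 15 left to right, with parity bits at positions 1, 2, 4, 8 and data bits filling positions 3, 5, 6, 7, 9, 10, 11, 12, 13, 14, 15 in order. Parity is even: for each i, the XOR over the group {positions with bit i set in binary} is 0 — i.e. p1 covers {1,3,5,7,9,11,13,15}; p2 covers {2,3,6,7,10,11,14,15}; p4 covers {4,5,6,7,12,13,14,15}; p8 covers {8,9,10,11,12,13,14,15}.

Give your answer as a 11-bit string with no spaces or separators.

s1 (pos 1,3,5,7,9,11,13,15): 1⊕1⊕0⊕1⊕1⊕1⊕0⊕1 = 0
s2 (pos 2,3,6,7,10,11,14,15): 0⊕1⊕0⊕1⊕0⊕1⊕0⊕1 = 0
s4 (pos 4,5,6,7,12,13,14,15): 1⊕0⊕0⊕1⊕1⊕0⊕0⊕1 = 0
s8 (pos 8,9,10,11,12,13,14,15): 0⊕1⊕0⊕1⊕1⊕0⊕0⊕1 = 0
Syndrome s8…s1 = 0000 → no error.
Read data bits from positions 3,5,6,7,9,10,11,12,13,14,15: 10011011001

10011011001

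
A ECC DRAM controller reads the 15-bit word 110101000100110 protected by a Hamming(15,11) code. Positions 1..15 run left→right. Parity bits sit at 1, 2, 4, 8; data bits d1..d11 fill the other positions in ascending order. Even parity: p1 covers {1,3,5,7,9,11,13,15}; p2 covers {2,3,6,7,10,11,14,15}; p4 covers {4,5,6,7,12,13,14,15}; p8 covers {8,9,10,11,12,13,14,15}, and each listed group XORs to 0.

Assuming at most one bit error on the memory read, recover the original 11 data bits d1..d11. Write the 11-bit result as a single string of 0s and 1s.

s1 (pos 1,3,5,7,9,11,13,15): 1⊕0⊕0⊕0⊕0⊕0⊕1⊕0 = 0
s2 (pos 2,3,6,7,10,11,14,15): 1⊕0⊕1⊕0⊕1⊕0⊕1⊕0 = 0
s4 (pos 4,5,6,7,12,13,14,15): 1⊕0⊕1⊕0⊕0⊕1⊕1⊕0 = 0
s8 (pos 8,9,10,11,12,13,14,15): 0⊕0⊕1⊕0⊕0⊕1⊕1⊕0 = 1
Syndrome s8…s1 = 1000 → error at position 8.
Flip position 8: 110101000100110 → 110101010100110
Read data bits from positions 3,5,6,7,9,10,11,12,13,14,15: 00100100110

00100100110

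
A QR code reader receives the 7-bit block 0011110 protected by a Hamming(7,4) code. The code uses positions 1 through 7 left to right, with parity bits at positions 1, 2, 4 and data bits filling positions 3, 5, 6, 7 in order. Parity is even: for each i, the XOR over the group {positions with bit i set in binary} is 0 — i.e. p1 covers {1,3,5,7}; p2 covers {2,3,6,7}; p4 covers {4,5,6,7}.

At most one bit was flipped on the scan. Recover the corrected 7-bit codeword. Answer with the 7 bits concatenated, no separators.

s1 (pos 1,3,5,7): 0⊕1⊕1⊕0 = 0
s2 (pos 2,3,6,7): 0⊕1⊕1⊕0 = 0
s4 (pos 4,5,6,7): 1⊕1⊕1⊕0 = 1
Syndrome s4…s1 = 100 → error at position 4.
Flip position 4: 0011110 → 0010110

0010110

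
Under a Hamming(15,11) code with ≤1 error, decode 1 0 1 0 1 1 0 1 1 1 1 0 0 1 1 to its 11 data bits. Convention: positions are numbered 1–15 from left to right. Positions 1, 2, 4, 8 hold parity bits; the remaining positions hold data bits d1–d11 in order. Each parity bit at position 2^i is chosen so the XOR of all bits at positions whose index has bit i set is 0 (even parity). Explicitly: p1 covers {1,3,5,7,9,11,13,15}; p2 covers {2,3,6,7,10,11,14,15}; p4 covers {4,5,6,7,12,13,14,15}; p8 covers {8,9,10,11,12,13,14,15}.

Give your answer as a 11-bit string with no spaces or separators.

11101110011

s1 (pos 1,3,5,7,9,11,13,15): 1⊕1⊕1⊕0⊕1⊕1⊕0⊕1 = 0
s2 (pos 2,3,6,7,10,11,14,15): 0⊕1⊕1⊕0⊕1⊕1⊕1⊕1 = 0
s4 (pos 4,5,6,7,12,13,14,15): 0⊕1⊕1⊕0⊕0⊕0⊕1⊕1 = 0
s8 (pos 8,9,10,11,12,13,14,15): 1⊕1⊕1⊕1⊕0⊕0⊕1⊕1 = 0
Syndrome s8…s1 = 0000 → no error.
Read data bits from positions 3,5,6,7,9,10,11,12,13,14,15: 11101110011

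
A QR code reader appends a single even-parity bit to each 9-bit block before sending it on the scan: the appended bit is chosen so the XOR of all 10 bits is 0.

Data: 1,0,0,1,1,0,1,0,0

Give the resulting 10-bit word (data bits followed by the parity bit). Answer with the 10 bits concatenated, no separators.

1001101000

XOR of the 9 data bits: 1⊕0⊕0⊕1⊕1⊕0⊕1⊕0⊕0 = 0
Parity bit = 0 (so all 10 bits XOR to 0).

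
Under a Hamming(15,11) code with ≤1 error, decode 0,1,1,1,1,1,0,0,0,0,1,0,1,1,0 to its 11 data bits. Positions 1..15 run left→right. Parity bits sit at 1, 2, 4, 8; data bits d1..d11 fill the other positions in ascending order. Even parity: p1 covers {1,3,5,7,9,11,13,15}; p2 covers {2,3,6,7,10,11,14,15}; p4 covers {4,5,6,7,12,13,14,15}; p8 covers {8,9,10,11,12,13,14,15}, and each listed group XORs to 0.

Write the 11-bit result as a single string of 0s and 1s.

s1 (pos 1,3,5,7,9,11,13,15): 0⊕1⊕1⊕0⊕0⊕1⊕1⊕0 = 0
s2 (pos 2,3,6,7,10,11,14,15): 1⊕1⊕1⊕0⊕0⊕1⊕1⊕0 = 1
s4 (pos 4,5,6,7,12,13,14,15): 1⊕1⊕1⊕0⊕0⊕1⊕1⊕0 = 1
s8 (pos 8,9,10,11,12,13,14,15): 0⊕0⊕0⊕1⊕0⊕1⊕1⊕0 = 1
Syndrome s8…s1 = 1110 → error at position 14.
Flip position 14: 011111000010110 → 011111000010100
Read data bits from positions 3,5,6,7,9,10,11,12,13,14,15: 11100010100

11100010100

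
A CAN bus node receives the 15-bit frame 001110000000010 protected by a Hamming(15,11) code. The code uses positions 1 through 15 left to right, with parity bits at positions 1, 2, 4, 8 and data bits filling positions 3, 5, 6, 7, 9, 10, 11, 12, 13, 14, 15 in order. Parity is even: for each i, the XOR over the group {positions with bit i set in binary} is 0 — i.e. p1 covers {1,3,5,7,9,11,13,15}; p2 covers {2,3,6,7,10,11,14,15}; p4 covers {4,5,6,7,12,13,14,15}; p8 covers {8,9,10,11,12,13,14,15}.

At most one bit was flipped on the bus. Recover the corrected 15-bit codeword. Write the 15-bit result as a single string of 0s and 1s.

s1 (pos 1,3,5,7,9,11,13,15): 0⊕1⊕1⊕0⊕0⊕0⊕0⊕0 = 0
s2 (pos 2,3,6,7,10,11,14,15): 0⊕1⊕0⊕0⊕0⊕0⊕1⊕0 = 0
s4 (pos 4,5,6,7,12,13,14,15): 1⊕1⊕0⊕0⊕0⊕0⊕1⊕0 = 1
s8 (pos 8,9,10,11,12,13,14,15): 0⊕0⊕0⊕0⊕0⊕0⊕1⊕0 = 1
Syndrome s8…s1 = 1100 → error at position 12.
Flip position 12: 001110000000010 → 001110000001010

001110000001010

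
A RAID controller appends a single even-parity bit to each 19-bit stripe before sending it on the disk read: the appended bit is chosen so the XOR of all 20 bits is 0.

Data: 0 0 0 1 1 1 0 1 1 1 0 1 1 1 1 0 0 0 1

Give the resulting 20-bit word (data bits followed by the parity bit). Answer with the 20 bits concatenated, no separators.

00011101110111100011

XOR of the 19 data bits: 0⊕0⊕0⊕1⊕1⊕1⊕0⊕1⊕1⊕1⊕0⊕1⊕1⊕1⊕1⊕0⊕0⊕0⊕1 = 1
Parity bit = 1 (so all 20 bits XOR to 0).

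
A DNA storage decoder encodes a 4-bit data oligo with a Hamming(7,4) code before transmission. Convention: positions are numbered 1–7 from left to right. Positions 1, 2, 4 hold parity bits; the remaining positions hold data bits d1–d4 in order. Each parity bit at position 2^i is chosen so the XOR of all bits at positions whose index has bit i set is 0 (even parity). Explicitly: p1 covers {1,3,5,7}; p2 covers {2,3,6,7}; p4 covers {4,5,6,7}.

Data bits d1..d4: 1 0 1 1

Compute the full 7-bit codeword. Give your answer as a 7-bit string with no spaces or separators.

0110011

Place data at non-parity positions: p1 p2 1 p4 0 1 1
p1 (pos 1,3,5,7): XOR of data positions = 1⊕0⊕1 = 0
p2 (pos 2,3,6,7): XOR of data positions = 1⊕1⊕1 = 1
p4 (pos 4,5,6,7): XOR of data positions = 0⊕1⊕1 = 0
Codeword: 0110011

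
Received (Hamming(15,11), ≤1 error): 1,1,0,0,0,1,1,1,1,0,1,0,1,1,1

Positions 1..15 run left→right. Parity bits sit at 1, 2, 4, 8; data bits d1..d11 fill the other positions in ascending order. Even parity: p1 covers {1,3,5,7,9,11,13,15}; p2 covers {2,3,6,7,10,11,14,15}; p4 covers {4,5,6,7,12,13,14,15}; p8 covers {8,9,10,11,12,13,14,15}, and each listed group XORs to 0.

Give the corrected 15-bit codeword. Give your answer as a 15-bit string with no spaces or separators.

110101111010111

s1 (pos 1,3,5,7,9,11,13,15): 1⊕0⊕0⊕1⊕1⊕1⊕1⊕1 = 0
s2 (pos 2,3,6,7,10,11,14,15): 1⊕0⊕1⊕1⊕0⊕1⊕1⊕1 = 0
s4 (pos 4,5,6,7,12,13,14,15): 0⊕0⊕1⊕1⊕0⊕1⊕1⊕1 = 1
s8 (pos 8,9,10,11,12,13,14,15): 1⊕1⊕0⊕1⊕0⊕1⊕1⊕1 = 0
Syndrome s8…s1 = 0100 → error at position 4.
Flip position 4: 110001111010111 → 110101111010111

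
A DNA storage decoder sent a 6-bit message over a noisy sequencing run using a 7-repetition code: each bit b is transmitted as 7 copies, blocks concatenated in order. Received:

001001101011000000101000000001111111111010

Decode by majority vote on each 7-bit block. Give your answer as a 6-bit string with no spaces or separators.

000011

Block 1 (0010011): 3 ones → 0
Block 2 (0101100): 3 ones → 0
Block 3 (0000101): 2 ones → 0
Block 4 (0000000): 0 ones → 0
Block 5 (0111111): 6 ones → 1
Block 6 (1111010): 5 ones → 1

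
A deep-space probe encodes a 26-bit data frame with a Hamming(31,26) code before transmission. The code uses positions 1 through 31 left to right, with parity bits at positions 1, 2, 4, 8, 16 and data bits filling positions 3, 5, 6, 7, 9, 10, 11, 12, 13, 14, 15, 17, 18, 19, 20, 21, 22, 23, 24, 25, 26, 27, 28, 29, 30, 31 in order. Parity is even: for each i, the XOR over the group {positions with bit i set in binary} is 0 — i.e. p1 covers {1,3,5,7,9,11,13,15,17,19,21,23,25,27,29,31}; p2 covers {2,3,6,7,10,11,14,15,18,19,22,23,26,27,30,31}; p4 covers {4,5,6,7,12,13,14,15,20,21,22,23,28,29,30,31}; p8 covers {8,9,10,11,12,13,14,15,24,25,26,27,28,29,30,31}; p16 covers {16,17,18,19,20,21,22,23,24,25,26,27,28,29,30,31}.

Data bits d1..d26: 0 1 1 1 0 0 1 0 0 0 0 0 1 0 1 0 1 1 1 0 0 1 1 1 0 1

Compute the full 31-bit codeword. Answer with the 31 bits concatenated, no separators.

1001111000100001010101110011101

Place data at non-parity positions: p1 p2 0 p4 1 1 1 p8 0 0 1 0 0 0 0 p16 0 1 0 1 0 1 1 1 0 0 1 1 1 0 1
p1 (pos 1,3,5,7,9,11,13,15,17,19,21,23,25,27,29,31): XOR of data positions = 0⊕1⊕1⊕0⊕1⊕0⊕0⊕0⊕0⊕0⊕1⊕0⊕1⊕1⊕1 = 1
p2 (pos 2,3,6,7,10,11,14,15,18,19,22,23,26,27,30,31): XOR of data positions = 0⊕1⊕1⊕0⊕1⊕0⊕0⊕1⊕0⊕1⊕1⊕0⊕1⊕0⊕1 = 0
p4 (pos 4,5,6,7,12,13,14,15,20,21,22,23,28,29,30,31): XOR of data positions = 1⊕1⊕1⊕0⊕0⊕0⊕0⊕1⊕0⊕1⊕1⊕1⊕1⊕0⊕1 = 1
p8 (pos 8,9,10,11,12,13,14,15,24,25,26,27,28,29,30,31): XOR of data positions = 0⊕0⊕1⊕0⊕0⊕0⊕0⊕1⊕0⊕0⊕1⊕1⊕1⊕0⊕1 = 0
p16 (pos 16,17,18,19,20,21,22,23,24,25,26,27,28,29,30,31): XOR of data positions = 0⊕1⊕0⊕1⊕0⊕1⊕1⊕1⊕0⊕0⊕1⊕1⊕1⊕0⊕1 = 1
Codeword: 1001111000100001010101110011101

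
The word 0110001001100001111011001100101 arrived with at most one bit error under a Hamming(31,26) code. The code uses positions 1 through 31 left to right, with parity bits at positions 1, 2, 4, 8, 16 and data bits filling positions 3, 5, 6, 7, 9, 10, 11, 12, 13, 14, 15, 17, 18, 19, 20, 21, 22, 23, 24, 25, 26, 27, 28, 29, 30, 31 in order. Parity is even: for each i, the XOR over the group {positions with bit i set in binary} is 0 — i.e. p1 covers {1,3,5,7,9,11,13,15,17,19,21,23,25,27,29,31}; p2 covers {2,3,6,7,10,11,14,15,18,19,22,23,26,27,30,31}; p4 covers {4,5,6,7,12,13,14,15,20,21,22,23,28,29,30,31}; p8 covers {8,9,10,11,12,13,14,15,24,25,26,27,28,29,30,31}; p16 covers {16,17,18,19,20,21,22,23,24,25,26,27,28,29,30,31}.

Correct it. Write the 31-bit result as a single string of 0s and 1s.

s1 (pos 1,3,5,7,9,11,13,15,17,19,21,23,25,27,29,31): 0⊕1⊕0⊕1⊕0⊕1⊕0⊕0⊕1⊕1⊕1⊕0⊕1⊕0⊕1⊕1 = 1
s2 (pos 2,3,6,7,10,11,14,15,18,19,22,23,26,27,30,31): 1⊕1⊕0⊕1⊕1⊕1⊕0⊕0⊕1⊕1⊕1⊕0⊕1⊕0⊕0⊕1 = 0
s4 (pos 4,5,6,7,12,13,14,15,20,21,22,23,28,29,30,31): 0⊕0⊕0⊕1⊕0⊕0⊕0⊕0⊕0⊕1⊕1⊕0⊕0⊕1⊕0⊕1 = 1
s8 (pos 8,9,10,11,12,13,14,15,24,25,26,27,28,29,30,31): 0⊕0⊕1⊕1⊕0⊕0⊕0⊕0⊕0⊕1⊕1⊕0⊕0⊕1⊕0⊕1 = 0
s16 (pos 16,17,18,19,20,21,22,23,24,25,26,27,28,29,30,31): 1⊕1⊕1⊕1⊕0⊕1⊕1⊕0⊕0⊕1⊕1⊕0⊕0⊕1⊕0⊕1 = 0
Syndrome s16…s1 = 00101 → error at position 5.
Flip position 5: 0110001001100001111011001100101 → 0110101001100001111011001100101

0110101001100001111011001100101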